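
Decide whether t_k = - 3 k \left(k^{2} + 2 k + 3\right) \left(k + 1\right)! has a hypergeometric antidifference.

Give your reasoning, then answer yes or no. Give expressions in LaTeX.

Yes. s_k = - 3 k \left(k - 1\right) \left(k + 1\right)!.

Ratio r(k) = (k + 1)*(k + 2)*(2*k + (k + 1)**2 + 5)/(k*(k**2 + 2*k + 3)).
Factor: A=k + 2; B=1; C=k**3 + 2*k**2 + 3*k.
Set up (k + 2)·f(k+1) − (1)·f(k) − (k**3 + 2*k**2 + 3*k) = 0.
Bound: deg f ≤ 2.
Solve for f: f(k) = k*(k - 1) (degree 2 ≤ 2).
So s_k = (B(k−1)f/C)·t_k = ((k - 1)/(k**2 + 2*k + 3))·t_k = -3*k*(k - 1)*factorial(k + 1).
Check: Δs_k = -3*k*(k**2 + 2*k + 3)*factorial(k + 1). ✓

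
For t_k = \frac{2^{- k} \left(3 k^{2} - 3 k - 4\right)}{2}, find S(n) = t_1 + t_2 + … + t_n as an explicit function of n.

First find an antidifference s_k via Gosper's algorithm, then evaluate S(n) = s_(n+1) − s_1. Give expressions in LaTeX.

S(n) = 2^{- n - 1} \left(2^{n + 3} - 3 n^{2} - 9 n - 8\right)

Ratio r(k) = (3*k**2 + 3*k - 4)/(2*(3*k**2 - 3*k - 4)).
Normal form (A,B,C) = (1/2, 1, k**2 - k - 4/3).
Set up (1/2)·f(k+1) − (1)·f(k) − (k**2 - k - 4/3) = 0.
Degrees (0,0,2) ⇒ d ≤ 2.
Solving with deg f ≤ 2: f(k) = -2*(3*k**2 + 3*k + 2)/3.
Get s_k = R·t_k = (-3*k**2 - 3*k - 2)/2**k with R(k) = B(k−1)f(k)/C(k) = -2*(3*k**2 + 3*k + 2)/(3*k**2 - 3*k - 4).
s_(k+1) − s_k = (3*k**2 - 3*k - 4)/(2*2**k) = t_k.
Σ_(k=1)^n t_k = s_(n+1) − s_(1) = (2**(-n - 1)*(-3*n**2 - 9*n - 8)) − (-4), i.e. 2**(-n - 1)*(2**(n + 3) - 3*n**2 - 9*n - 8).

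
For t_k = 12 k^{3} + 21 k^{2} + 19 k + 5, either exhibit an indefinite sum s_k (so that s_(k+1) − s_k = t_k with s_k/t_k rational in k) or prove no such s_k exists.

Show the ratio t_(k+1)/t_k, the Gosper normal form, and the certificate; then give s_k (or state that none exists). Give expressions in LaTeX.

Compute t_(k+1)/t_k: get (12*k**3 + 57*k**2 + 97*k + 57)/(12*k**3 + 21*k**2 + 19*k + 5).
A = 1, B = 1, C = k**3 + 7*k**2/4 + 19*k/12 + 5/12.
f must satisfy (1)·f(k+1) − (1)·f(k) = k**3 + 7*k**2/4 + 19*k/12 + 5/12.
Bound: deg f ≤ 4.
Solving with deg f ≤ 4: f(k) = k*(3*k**3 + k**2 + 2*k - 1)/12.
Then R = B(k−1)f/C = k*(3*k**3 + k**2 + 2*k - 1)/(12*k**3 + 21*k**2 + 19*k + 5), so s_k = R(k)·t_k = k*(3*k**3 + k**2 + 2*k - 1).
s_(k+1) − s_k = 12*k**3 + 21*k**2 + 19*k + 5 = t_k.

s_k = k \left(3 k^{3} + k^{2} + 2 k - 1\right)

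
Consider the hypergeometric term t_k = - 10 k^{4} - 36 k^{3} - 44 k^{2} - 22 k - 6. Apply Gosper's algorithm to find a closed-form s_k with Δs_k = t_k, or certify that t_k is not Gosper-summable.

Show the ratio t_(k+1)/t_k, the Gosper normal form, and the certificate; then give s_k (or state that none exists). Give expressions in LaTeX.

Step 1: r(k) = (5*k**4 + 38*k**3 + 106*k**2 + 129*k + 59)/(5*k**4 + 18*k**3 + 22*k**2 + 11*k + 3).
Take A(k)=1, B(k)=1, C(k)=k**4 + 18*k**3/5 + 22*k**2/5 + 11*k/5 + 3/5.
Solve (1)·f(k+1) − (1)·f(k) = k**4 + 18*k**3/5 + 22*k**2/5 + 11*k/5 + 3/5.
From deg A=0, deg B=0, deg C=4: d=5.
Coefficient equations give f(k) = k*(k**4 + 2*k**3 - k + 1)/5.
R(k) = B(k−1)·f(k)/C(k) = k*(k**4 + 2*k**3 - k + 1)/(5*k**4 + 18*k**3 + 22*k**2 + 11*k + 3); s_k = R·t_k = 2*k*(-k**4 - 2*k**3 + k - 1).
s_(k+1) − s_k = -10*k**4 - 36*k**3 - 44*k**2 - 22*k - 6 = t_k.

s_k = 2 k \left(- k^{4} - 2 k^{3} + k - 1\right)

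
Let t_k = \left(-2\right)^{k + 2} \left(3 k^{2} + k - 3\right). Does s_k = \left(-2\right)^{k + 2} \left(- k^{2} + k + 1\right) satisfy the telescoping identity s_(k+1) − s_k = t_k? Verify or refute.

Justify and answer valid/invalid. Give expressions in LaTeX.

Valid — Δs_k = t_k.

s_(k+1) = (-2)**(k + 3)*(-k**2 - k + 1)
s_(k+1) − s_k = (-2)**(k + 2)*(3*k**2 + k - 3)
(s_(k+1) − s_k) − t_k = 0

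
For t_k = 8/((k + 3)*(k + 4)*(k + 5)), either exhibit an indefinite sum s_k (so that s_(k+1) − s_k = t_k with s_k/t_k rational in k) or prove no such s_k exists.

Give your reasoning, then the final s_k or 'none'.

Compute t_(k+1)/t_k: get (k + 3)/(k + 6).
Normal form (A,B,C) = (k + 3, k + 6, 1).
Key eq: (k + 3)·f(k+1) = (k + 5)·f(k) + (1).
Degrees (1,1,0) ⇒ d ≤ 2.
Coefficient equations give f(k) = k*(k + 7)/24.
Certificate R = B(k−1)f/C = k*(k + 5)*(k + 7)/24 gives s_k = k*(k + 7)/(3*(k + 3)*(k + 4)).
Verify: 8/(k**3 + 12*k**2 + 47*k + 60) matches t_k.

s_k = k*(k + 7)/(3*(k + 3)*(k + 4))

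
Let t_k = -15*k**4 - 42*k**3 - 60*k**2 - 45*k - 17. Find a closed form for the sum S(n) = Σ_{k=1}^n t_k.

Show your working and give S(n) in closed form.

S(n) = n*(-3*n**4 - 18*n**3 - 46*n**2 - 63*n - 49)

The ratio is (15*k**4 + 102*k**3 + 276*k**2 + 351*k + 179)/(15*k**4 + 42*k**3 + 60*k**2 + 45*k + 17).
Normal form (A,B,C) = (1, 1, k**4 + 14*k**3/5 + 4*k**2 + 3*k + 17/15).
Solve (1)·f(k+1) − (1)·f(k) = k**4 + 14*k**3/5 + 4*k**2 + 3*k + 17/15.
Bound: deg f ≤ 5.
Solving with deg f ≤ 5: f(k) = k*(3*k**4 + 3*k**3 + 4*k**2 + 3*k + 4)/15.
Certificate R = B(k−1)f/C = k*(3*k**4 + 3*k**3 + 4*k**2 + 3*k + 4)/(15*k**4 + 42*k**3 + 60*k**2 + 45*k + 17) gives s_k = k*(-3*k**4 - 3*k**3 - 4*k**2 - 3*k - 4).
Check: Δs_k = -15*k**4 - 42*k**3 - 60*k**2 - 45*k - 17. ✓
Telescope: S(n) = s_(n+1) − s_(1) = -3*n**5 - 18*n**4 - 46*n**3 - 63*n**2 - 49*n - 17 − (-17) = n*(-3*n**4 - 18*n**3 - 46*n**2 - 63*n - 49).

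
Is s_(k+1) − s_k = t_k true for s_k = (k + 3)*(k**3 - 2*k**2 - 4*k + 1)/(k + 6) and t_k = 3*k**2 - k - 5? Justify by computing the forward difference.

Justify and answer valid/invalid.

Invalid: residual 3*(-2*k**3 - 19*k**2 + 7*k + 31)/(k**2 + 13*k + 42) ≠ 0.

s_(k+1) = (k**4 + 5*k**3 - k**2 - 24*k - 16)/(k + 7)
s_(k+1) − s_k = (3*k**4 + 32*k**3 + 51*k**2 - 86*k - 117)/(k**2 + 13*k + 42)
(s_(k+1) − s_k) − t_k = 3*(-2*k**3 - 19*k**2 + 7*k + 31)/(k**2 + 13*k + 42)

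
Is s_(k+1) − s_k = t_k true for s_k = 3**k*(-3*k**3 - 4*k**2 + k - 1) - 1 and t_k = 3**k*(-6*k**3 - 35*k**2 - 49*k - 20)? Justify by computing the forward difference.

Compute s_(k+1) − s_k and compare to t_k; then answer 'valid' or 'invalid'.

valid (s_(k+1) − s_k reduces to t_k)

s_(k+1) = 3**(k + 1)*(k - 3*(k + 1)**3 - 4*(k + 1)**2) - 1
s_(k+1) − s_k = 3**k*(-6*k**3 - 35*k**2 - 49*k - 20)
(s_(k+1) − s_k) − t_k = 0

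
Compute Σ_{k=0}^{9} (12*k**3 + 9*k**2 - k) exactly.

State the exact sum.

Compute t_(k+1)/t_k: get (12*k**3 + 45*k**2 + 53*k + 20)/(k*(12*k**2 + 9*k - 1)).
Gosper form: A/B · C(k+1)/C(k) with A=1, B=1, C=k**3 + 3*k**2/4 - k/12.
f must satisfy (1)·f(k+1) − (1)·f(k) = k**3 + 3*k**2/4 - k/12.
Bound: deg f ≤ 4.
Solving with deg f ≤ 4: f(k) = k*(k - 1)*(3*k**2 - 2)/12.
R(k) = B(k−1)·f(k)/C(k) = (k - 1)*(3*k**2 - 2)/(12*k**2 + 9*k - 1); s_k = R·t_k = k*(3*k**3 - 3*k**2 - 2*k + 2).
Δs = k*(12*k**2 + 9*k - 1), as required.
Σ_(k=0)^(9) t_k = s_(10) − s_(0) = 26820 − (0) = 26820.

Σ = 26820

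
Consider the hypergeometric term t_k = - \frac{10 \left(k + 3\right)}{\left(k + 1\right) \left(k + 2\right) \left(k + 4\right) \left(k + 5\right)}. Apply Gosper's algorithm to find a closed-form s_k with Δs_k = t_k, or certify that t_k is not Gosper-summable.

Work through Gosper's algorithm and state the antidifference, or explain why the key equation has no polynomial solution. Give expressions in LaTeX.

s_k = \frac{5 k \left(- k - 5\right)}{4 \left(k^{2} + 5 k + 4\right)}

Compute t_(k+1)/t_k: get (k + 1)*(k + 4)**2/((k + 3)**2*(k + 6)).
A = k + 1, B = k + 6, C = k**2 + 6*k + 9.
Solve (k + 1)·f(k+1) − (k + 5)·f(k) = k**2 + 6*k + 9.
From deg A=1, deg B=1, deg C=2: d=4.
A polynomial solution: f(k) = k*(k + 2)*(k + 3)*(k + 5)/8.
Then R = B(k−1)f/C = k*(k + 2)*(k + 5)**2/(8*(k + 3)), so s_k = R(k)·t_k = 5*k*(-k - 5)/(4*(k**2 + 5*k + 4)).
Check: Δs_k = 10*(-k - 3)/(k**4 + 12*k**3 + 49*k**2 + 78*k + 40). ✓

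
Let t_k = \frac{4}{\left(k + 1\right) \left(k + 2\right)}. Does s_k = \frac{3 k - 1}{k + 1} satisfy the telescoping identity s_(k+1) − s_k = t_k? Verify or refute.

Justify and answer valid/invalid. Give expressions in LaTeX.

valid (s_(k+1) − s_k reduces to t_k)

s_(k+1) = (3*k + 2)/(k + 2)
s_(k+1) − s_k = 4/(k**2 + 3*k + 2)
(s_(k+1) − s_k) − t_k = 0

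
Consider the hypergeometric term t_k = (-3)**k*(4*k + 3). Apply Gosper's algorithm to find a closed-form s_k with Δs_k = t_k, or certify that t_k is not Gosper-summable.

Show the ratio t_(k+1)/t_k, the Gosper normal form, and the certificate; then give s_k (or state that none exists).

s_k = -(-3)**k*k

Step 1: r(k) = 3*(-4*k - 7)/(4*k + 3).
Factor: A=-3; B=1; C=k + 3/4.
f must satisfy (-3)·f(k+1) − (1)·f(k) = k + 3/4.
From deg A=0, deg B=0, deg C=1: d=1.
Match coefficients ⇒ f(k) = -k/4.
Then R = B(k−1)f/C = -k/(4*k + 3), so s_k = R(k)·t_k = -(-3)**k*k.
Δs = (-3)**k*(4*k + 3), as required.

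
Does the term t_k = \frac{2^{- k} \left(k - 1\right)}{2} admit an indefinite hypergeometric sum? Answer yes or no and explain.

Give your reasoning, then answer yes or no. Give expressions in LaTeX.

The ratio is k/(2*(k - 1)).
Take A(k)=1/2, B(k)=1, C(k)=k - 1.
Key eq: (1/2)·f(k+1) = (1)·f(k) + (k - 1).
d = 1 from the (0,0,1) case.
A polynomial solution: f(k) = -2*k.
Get s_k = R·t_k = -k/2**k with R(k) = B(k−1)f(k)/C(k) = -2*k/(k - 1).
s_(k+1) − s_k = (k - 1)/(2*2**k) = t_k.

Yes. s_k = - 2^{- k} k.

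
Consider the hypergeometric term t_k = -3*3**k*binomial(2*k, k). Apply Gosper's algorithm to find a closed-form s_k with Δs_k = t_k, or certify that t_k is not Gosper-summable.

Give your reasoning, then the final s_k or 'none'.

Ratio r(k) = 6*(2*k + 1)/(k + 1).
Factor: A=12*k + 6; B=k + 1; C=1.
f must satisfy (12*k + 6)·f(k+1) − (k)·f(k) = 1.
From deg A=1, deg B=1, deg C=0: d=-1.
d = -1 < 0 ⇒ no nonzero polynomial f; not summable.

no hypergeometric antidifference exists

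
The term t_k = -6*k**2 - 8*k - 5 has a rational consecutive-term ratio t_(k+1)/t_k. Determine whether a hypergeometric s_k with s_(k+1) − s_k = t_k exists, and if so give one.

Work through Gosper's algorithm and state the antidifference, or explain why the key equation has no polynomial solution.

s_k = k*(-2*k**2 - k - 2)

t_(k+1)/t_k = (6*k**2 + 20*k + 19)/(6*k**2 + 8*k + 5).
So A=1 and B=1, with C=k**2 + 4*k/3 + 5/6.
f must satisfy (1)·f(k+1) − (1)·f(k) = k**2 + 4*k/3 + 5/6.
Degrees (0,0,2) ⇒ d ≤ 3.
A polynomial solution: f(k) = k*(2*k**2 + k + 2)/6.
Get s_k = R·t_k = k*(-2*k**2 - k - 2) with R(k) = B(k−1)f(k)/C(k) = k*(2*k**2 + k + 2)/(6*k**2 + 8*k + 5).
Δs = -6*k**2 - 8*k - 5, as required.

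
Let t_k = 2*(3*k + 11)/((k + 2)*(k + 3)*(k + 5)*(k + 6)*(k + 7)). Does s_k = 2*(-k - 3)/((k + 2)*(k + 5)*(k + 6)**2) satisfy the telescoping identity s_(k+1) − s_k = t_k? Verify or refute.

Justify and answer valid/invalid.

Invalid: residual 6*(-4*k**2 - 39*k - 87)/(k**7 + 36*k**6 + 544*k**5 + 4458*k**4 + 21307*k**3 + 59082*k**2 + 87444*k + 52920) ≠ 0.

s_(k+1) = 2*(-k - 4)/((k + 3)*(k + 6)*(k + 7)**2)
s_(k+1) − s_k = 2*(-(k + 2)*(k + 4)*(k + 5)*(k + 6) + (k + 3)**2*(k + 7)**2)/((k + 2)*(k + 3)*(k + 5)*(k + 6)**2*(k + 7)**2)
(s_(k+1) − s_k) − t_k = 6*(-4*k**2 - 39*k - 87)/(k**7 + 36*k**6 + 544*k**5 + 4458*k**4 + 21307*k**3 + 59082*k**2 + 87444*k + 52920)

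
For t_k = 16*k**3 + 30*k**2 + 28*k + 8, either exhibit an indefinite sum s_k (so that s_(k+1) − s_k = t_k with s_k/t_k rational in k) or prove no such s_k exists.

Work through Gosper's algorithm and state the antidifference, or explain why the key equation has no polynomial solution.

Ratio r(k) = (8*k**3 + 39*k**2 + 68*k + 41)/(8*k**3 + 15*k**2 + 14*k + 4).
So A=1 and B=1, with C=k**3 + 15*k**2/8 + 7*k/4 + 1/2.
Key eq: (1)·f(k+1) = (1)·f(k) + (k**3 + 15*k**2/8 + 7*k/4 + 1/2).
Bound: deg f ≤ 4.
A polynomial solution: f(k) = k*(4*k**3 + 2*k**2 + 3*k - 1)/16.
Certificate R = B(k−1)f/C = k*(4*k**3 + 2*k**2 + 3*k - 1)/(2*(8*k**3 + 15*k**2 + 14*k + 4)) gives s_k = k*(4*k**3 + 2*k**2 + 3*k - 1).
Check: Δs_k = 16*k**3 + 30*k**2 + 28*k + 8. ✓

s_k = k*(4*k**3 + 2*k**2 + 3*k - 1)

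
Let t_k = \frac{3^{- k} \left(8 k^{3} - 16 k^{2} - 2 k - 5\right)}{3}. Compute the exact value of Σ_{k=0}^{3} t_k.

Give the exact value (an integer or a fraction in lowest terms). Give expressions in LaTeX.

Σ = -236/81

The ratio is (8*k**3 + 8*k**2 - 10*k - 15)/(3*(8*k**3 - 16*k**2 - 2*k - 5)).
So A=1/3 and B=1, with C=k**3 - 2*k**2 - k/4 - 5/8.
Solve (1/3)·f(k+1) − (1)·f(k) = k**3 - 2*k**2 - k/4 - 5/8.
Degrees (0,0,3) ⇒ d ≤ 3.
Solve for f: f(k) = -3*k*(4*k**2 - 2*k + 3)/8 (degree 3 ≤ 3).
Certificate R = B(k−1)f/C = -3*k*(4*k**2 - 2*k + 3)/(8*k**3 - 16*k**2 - 2*k - 5) gives s_k = k*(-4*k**2 + 2*k - 3)/3**k.
Check: Δs_k = (8*k**3 - 16*k**2 - 2*k - 5)/(3*3**k). ✓
Evaluate s at k=4 and k=0: -236/81 and 0; difference -236/81.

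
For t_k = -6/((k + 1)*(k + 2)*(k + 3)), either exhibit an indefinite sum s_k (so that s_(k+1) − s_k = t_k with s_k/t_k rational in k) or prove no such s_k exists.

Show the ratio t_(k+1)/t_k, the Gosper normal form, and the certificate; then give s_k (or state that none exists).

s_k = 3*k*(-k - 3)/(2*(k + 1)*(k + 2))

r(k) = (k + 1)/(k + 4) after simplifying.
Normal form (A,B,C) = (k + 1, k + 4, 1).
Key eq: (k + 1)·f(k+1) = (k + 3)·f(k) + (1).
Degrees (1,1,0) ⇒ d ≤ 2.
Solving with deg f ≤ 2: f(k) = k*(k + 3)/4.
Certificate R = B(k−1)f/C = k*(k + 3)**2/4 gives s_k = 3*k*(-k - 3)/(2*(k + 1)*(k + 2)).
Verify: -6/(k**3 + 6*k**2 + 11*k + 6) matches t_k.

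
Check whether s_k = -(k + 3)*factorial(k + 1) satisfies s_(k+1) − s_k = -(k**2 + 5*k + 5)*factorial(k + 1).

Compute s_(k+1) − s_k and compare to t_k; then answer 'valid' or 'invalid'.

s_(k+1) = -(k + 4)*factorial(k + 2)
s_(k+1) − s_k = -(k**2 + 5*k + 5)*factorial(k + 1)
(s_(k+1) − s_k) − t_k = 0

valid (s_(k+1) − s_k reduces to t_k)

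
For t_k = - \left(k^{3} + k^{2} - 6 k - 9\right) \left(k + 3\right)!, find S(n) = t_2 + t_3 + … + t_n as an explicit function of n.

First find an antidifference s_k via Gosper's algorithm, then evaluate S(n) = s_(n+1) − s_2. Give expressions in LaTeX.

Step 1: r(k) = (k**4 + 8*k**3 + 15*k**2 - 17*k - 52)/(k**3 + k**2 - 6*k - 9).
Normal form (A,B,C) = (k + 4, 1, k**3 + k**2 - 6*k - 9).
Solve (k + 4)·f(k+1) − (1)·f(k) = k**3 + k**2 - 6*k - 9.
Bound: deg f ≤ 2.
Solve for f: f(k) = k**2 - 4*k + 1 (degree 2 ≤ 2).
Certificate R = B(k−1)f/C = (k**2 - 4*k + 1)/(k**3 + k**2 - 6*k - 9) gives s_k = -(k**2 - 4*k + 1)*factorial(k + 3).
Check: Δs_k = -(k**3 + k**2 - 6*k - 9)*factorial(k + 3). ✓
Evaluate: s_(n+1) = (-n**2 + 2*n + 2)*factorial(n + 4); subtract s_(2) = 360 ⇒ S(n) = -n**2*factorial(n + 4) + 2*n*factorial(n + 4) + 2*factorial(n + 4) - 360.

S(n) = - n^{2} \left(n + 4\right)! + 2 n \left(n + 4\right)! + 2 \left(n + 4\right)! - 360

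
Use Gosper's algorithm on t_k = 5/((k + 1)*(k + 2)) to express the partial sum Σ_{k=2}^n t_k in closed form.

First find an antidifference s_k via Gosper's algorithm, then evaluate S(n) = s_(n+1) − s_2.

Compute t_(k+1)/t_k: get (k + 1)/(k + 3).
A = k + 1, B = k + 3, C = 1.
Need (k + 1)·f(k+1) − (k + 2)·f(k) = 1.
Bound: deg f ≤ 1.
Solve for f: f(k) = k (degree 1 ≤ 1).
Then R = B(k−1)f/C = k*(k + 2), so s_k = R(k)·t_k = 5*k/(k + 1).
Verify: 5/(k**2 + 3*k + 2) matches t_k.
Evaluate: s_(n+1) = 5*(n + 1)/(n + 2); subtract s_(2) = 10/3 ⇒ S(n) = 5*(n - 1)/(3*(n + 2)).

S(n) = 5*(n - 1)/(3*(n + 2))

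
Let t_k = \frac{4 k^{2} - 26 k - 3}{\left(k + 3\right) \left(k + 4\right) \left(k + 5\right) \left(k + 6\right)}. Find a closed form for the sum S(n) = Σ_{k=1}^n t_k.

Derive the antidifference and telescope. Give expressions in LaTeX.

S(n) = \frac{n \left(3 n^{2} - 115 n - 138\right)}{40 \left(n^{3} + 15 n^{2} + 74 n + 120\right)}

t_(k+1)/t_k = (k + 3)*(26*k - 4*(k + 1)**2 + 29)/((k + 7)*(-4*k**2 + 26*k + 3)).
Take A(k)=k + 3, B(k)=k + 7, C(k)=k**2 - 13*k/2 - 3/4.
Set up (k + 3)·f(k+1) − (k + 6)·f(k) − (k**2 - 13*k/2 - 3/4) = 0.
Bound: deg f ≤ 3.
Match coefficients ⇒ f(k) = k*(k**2 - 48*k + 32)/60.
Then R = B(k−1)f/C = k*(k + 6)*(k**2 - 48*k + 32)/(15*(4*k**2 - 26*k - 3)), so s_k = R(k)·t_k = k*(k**2 - 48*k + 32)/(15*(k + 3)*(k + 4)*(k + 5)).
Δs = (4*k**2 - 26*k - 3)/(k**4 + 18*k**3 + 119*k**2 + 342*k + 360), as required.
Telescope: S(n) = s_(n+1) − s_(1) = (n**3 - 45*n**2 - 61*n - 15)/(15*(n**3 + 15*n**2 + 74*n + 120)) − (-1/120) = n*(3*n**2 - 115*n - 138)/(40*(n**3 + 15*n**2 + 74*n + 120)).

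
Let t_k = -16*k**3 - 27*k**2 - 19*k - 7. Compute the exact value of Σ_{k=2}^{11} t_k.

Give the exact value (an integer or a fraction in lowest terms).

Σ = -84620

Ratio r(k) = (16*k**3 + 75*k**2 + 121*k + 69)/(16*k**3 + 27*k**2 + 19*k + 7).
Normal form (A,B,C) = (1, 1, k**3 + 27*k**2/16 + 19*k/16 + 7/16).
Solve (1)·f(k+1) − (1)·f(k) = k**3 + 27*k**2/16 + 19*k/16 + 7/16.
Bound: deg f ≤ 4.
Match coefficients ⇒ f(k) = k*(4*k**3 + k**2 + 2)/16.
Certificate R = B(k−1)f/C = k*(4*k**3 + k**2 + 2)/(16*k**3 + 27*k**2 + 19*k + 7) gives s_k = k*(-4*k**3 - k**2 - 2).
Verify: -16*k**3 - 27*k**2 - 19*k - 7 matches t_k.
Sum = s_(12) − s_(2); s_(12) = -84696, s_(2) = -76 ⇒ -84620.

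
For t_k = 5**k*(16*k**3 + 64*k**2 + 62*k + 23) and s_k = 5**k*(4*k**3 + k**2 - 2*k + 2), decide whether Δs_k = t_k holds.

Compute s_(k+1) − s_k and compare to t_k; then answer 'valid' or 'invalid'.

s_(k+1) = 5**(k + 1)*(-2*k + 4*(k + 1)**3 + (k + 1)**2)
s_(k+1) − s_k = 5**k*(16*k**3 + 64*k**2 + 62*k + 23)
(s_(k+1) − s_k) − t_k = 0

valid (s_(k+1) − s_k reduces to t_k)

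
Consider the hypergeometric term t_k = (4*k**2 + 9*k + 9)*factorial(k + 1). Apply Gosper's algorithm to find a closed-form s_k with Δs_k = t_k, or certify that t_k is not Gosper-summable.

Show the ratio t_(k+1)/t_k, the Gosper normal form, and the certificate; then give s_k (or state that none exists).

Step 1: r(k) = (k + 2)*(9*k + 4*(k + 1)**2 + 18)/(4*k**2 + 9*k + 9).
So A=k + 2 and B=1, with C=k**2 + 9*k/4 + 9/4.
Key eq: (k + 2)·f(k+1) = (1)·f(k) + (k**2 + 9*k/4 + 9/4).
deg f ≤ 1 (via 1,0,2).
Coefficient equations give f(k) = (4*k + 1)/4.
So s_k = (B(k−1)f/C)·t_k = ((4*k + 1)/(4*k**2 + 9*k + 9))·t_k = (4*k + 1)*factorial(k + 1).
Check: Δs_k = (4*k**2 + 9*k + 9)*factorial(k + 1). ✓

s_k = (4*k + 1)*factorial(k + 1)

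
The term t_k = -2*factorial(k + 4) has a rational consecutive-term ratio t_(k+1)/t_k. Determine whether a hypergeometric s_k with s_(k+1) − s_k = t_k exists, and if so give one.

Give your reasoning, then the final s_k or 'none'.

not Gosper-summable; s_k does not exist

Compute t_(k+1)/t_k: get k + 5.
Gosper form: A/B · C(k+1)/C(k) with A=k + 5, B=1, C=1.
Key eq: (k + 5)·f(k+1) = (1)·f(k) + (1).
Bound: deg f ≤ -1.
deg f ≤ -1 is impossible — no certificate.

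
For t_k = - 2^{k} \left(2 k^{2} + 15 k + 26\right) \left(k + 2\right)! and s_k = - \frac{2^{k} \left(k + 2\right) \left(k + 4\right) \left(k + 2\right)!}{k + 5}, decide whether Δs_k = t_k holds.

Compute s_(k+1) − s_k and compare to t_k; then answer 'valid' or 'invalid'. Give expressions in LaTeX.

s_(k+1) = -2**(k + 1)*(k + 3)*(k + 5)*factorial(k + 3)/(k + 6)
s_(k+1) − s_k = -2**k*(2*k**4 + 31*k**3 + 176*k**2 + 436*k + 402)*factorial(k + 2)/((k + 5)*(k + 6))
(s_(k+1) − s_k) − t_k = 3*2**k*(2*k + 9)*(k**2 + 8*k + 14)*factorial(k + 2)/((k + 5)*(k + 6))

Invalid: residual \frac{3 \cdot 2^{k} \left(2 k + 9\right) \left(k^{2} + 8 k + 14\right) \left(k + 2\right)!}{\left(k + 5\right) \left(k + 6\right)} ≠ 0.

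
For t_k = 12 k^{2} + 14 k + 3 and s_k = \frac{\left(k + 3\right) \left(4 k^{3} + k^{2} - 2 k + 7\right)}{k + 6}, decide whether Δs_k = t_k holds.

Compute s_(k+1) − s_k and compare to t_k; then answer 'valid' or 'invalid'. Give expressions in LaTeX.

Invalid: residual \frac{3 \left(- 8 k^{3} - 85 k^{2} - 89 k - 11\right)}{k^{2} + 13 k + 42} ≠ 0.

s_(k+1) = (k + 4)*(-2*k + 4*(k + 1)**3 + (k + 1)**2 + 5)/(k + 7)
s_(k+1) − s_k = (12*k**4 + 146*k**3 + 434*k**2 + 360*k + 93)/(k**2 + 13*k + 42)
(s_(k+1) − s_k) − t_k = 3*(-8*k**3 - 85*k**2 - 89*k - 11)/(k**2 + 13*k + 42)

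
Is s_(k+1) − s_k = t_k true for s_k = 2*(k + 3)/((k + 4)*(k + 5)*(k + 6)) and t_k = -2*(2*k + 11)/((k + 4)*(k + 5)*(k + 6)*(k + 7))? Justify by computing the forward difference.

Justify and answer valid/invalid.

s_(k+1) = 2*(k + 4)/((k + 5)*(k + 6)*(k + 7))
s_(k+1) − s_k = 2*(-2*k - 5)/(k**4 + 22*k**3 + 179*k**2 + 638*k + 840)
(s_(k+1) − s_k) − t_k = 12/(k**4 + 22*k**3 + 179*k**2 + 638*k + 840)

Invalid: residual 12/(k**4 + 22*k**3 + 179*k**2 + 638*k + 840) ≠ 0.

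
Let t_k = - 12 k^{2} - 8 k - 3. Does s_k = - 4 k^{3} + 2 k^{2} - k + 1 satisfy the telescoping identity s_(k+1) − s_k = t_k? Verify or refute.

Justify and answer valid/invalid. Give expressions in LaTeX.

Valid: the claim telescopes to t_k.

s_(k+1) = -k - 4*(k + 1)**3 + 2*(k + 1)**2
s_(k+1) − s_k = -12*k**2 - 8*k - 3
(s_(k+1) − s_k) − t_k = 0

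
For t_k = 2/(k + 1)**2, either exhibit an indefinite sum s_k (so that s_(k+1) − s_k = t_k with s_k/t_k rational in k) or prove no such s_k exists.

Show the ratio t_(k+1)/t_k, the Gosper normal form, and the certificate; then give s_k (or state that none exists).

r(k) = (k + 1)**2/(k + 2)**2 after simplifying.
A = k**2 + 2*k + 1, B = k**2 + 4*k + 4, C = 1.
Need (k**2 + 2*k + 1)·f(k+1) − (k**2 + 2*k + 1)·f(k) = 1.
Bound: deg f ≤ 0.
f = c0 ⇒ A·f(k+1) − B(k−1)·f(k) − C = -1. The system {-1 = 0} is inconsistent; no antidifference.

not Gosper-summable; s_k does not exist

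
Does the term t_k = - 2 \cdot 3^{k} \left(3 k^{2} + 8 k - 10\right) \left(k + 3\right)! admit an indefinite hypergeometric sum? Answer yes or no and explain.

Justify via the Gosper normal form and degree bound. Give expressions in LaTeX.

Step 1: r(k) = 3*(3*k**3 + 26*k**2 + 57*k + 4)/(3*k**2 + 8*k - 10).
Normal form (A,B,C) = (3*k + 12, 1, k**2 + 8*k/3 - 10/3).
Set up (3*k + 12)·f(k+1) − (1)·f(k) − (k**2 + 8*k/3 - 10/3) = 0.
Degrees (1,0,2) ⇒ d ≤ 1.
Coefficient equations give f(k) = (k - 2)/3.
Then R = B(k−1)f/C = (k - 2)/(3*k**2 + 8*k - 10), so s_k = R(k)·t_k = -2*3**k*(k - 2)*factorial(k + 3).
Verify: -2*3**k*(3*k**2 + 8*k - 10)*factorial(k + 3) matches t_k.

Yes. s_k = - 2 \cdot 3^{k} \left(k - 2\right) \left(k + 3\right)!.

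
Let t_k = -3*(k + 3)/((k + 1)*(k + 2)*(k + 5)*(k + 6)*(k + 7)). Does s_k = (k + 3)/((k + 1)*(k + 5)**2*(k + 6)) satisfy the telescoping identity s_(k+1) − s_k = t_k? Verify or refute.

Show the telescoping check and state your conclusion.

s_(k+1) = (k + 4)/((k + 2)*(k + 6)**2*(k + 7))
s_(k+1) − s_k = ((k + 1)*(k + 4)*(k + 5)**2 - (k + 2)*(k + 3)*(k + 6)*(k + 7))/((k + 1)*(k + 2)*(k + 5)**2*(k + 6)**2*(k + 7))
(s_(k+1) − s_k) − t_k = 2*(4*k**2 + 33*k + 59)/(k**7 + 32*k**6 + 424*k**5 + 2990*k**4 + 11971*k**3 + 26714*k**2 + 29940*k + 12600)

Invalid: residual 2*(4*k**2 + 33*k + 59)/(k**7 + 32*k**6 + 424*k**5 + 2990*k**4 + 11971*k**3 + 26714*k**2 + 29940*k + 12600) ≠ 0.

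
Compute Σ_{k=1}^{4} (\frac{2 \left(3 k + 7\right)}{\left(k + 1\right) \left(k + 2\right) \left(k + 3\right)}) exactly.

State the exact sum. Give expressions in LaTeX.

Σ = 12/7

Compute t_(k+1)/t_k: get (k + 1)*(3*k + 10)/((k + 4)*(3*k + 7)).
So A=k + 1 and B=k + 4, with C=k + 7/3.
Need (k + 1)·f(k+1) − (k + 3)·f(k) = k + 7/3.
From deg A=1, deg B=1, deg C=1: d=2.
Match coefficients ⇒ f(k) = k*(5*k + 9)/6.
R(k) = B(k−1)·f(k)/C(k) = k*(k + 3)*(5*k + 9)/(2*(3*k + 7)); s_k = R·t_k = k*(5*k + 9)/((k + 1)*(k + 2)).
s_(k+1) − s_k = 2*(3*k + 7)/(k**3 + 6*k**2 + 11*k + 6) = t_k.
Σ_(k=1)^(4) t_k = s_(5) − s_(1) = 85/21 − (7/3) = 12/7.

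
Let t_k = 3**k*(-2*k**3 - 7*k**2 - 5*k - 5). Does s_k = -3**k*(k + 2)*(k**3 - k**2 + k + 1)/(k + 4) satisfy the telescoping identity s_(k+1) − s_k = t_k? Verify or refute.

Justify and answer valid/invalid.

s_(k+1) = -3**(k + 1)*(k + 3)*(k + (k + 1)**3 - (k + 1)**2 + 2)/(k + 5)
s_(k+1) − s_k = 3**k*(-2*k**5 - 21*k**4 - 80*k**3 - 122*k**2 - 97*k - 62)/(k**2 + 9*k + 20)
(s_(k+1) − s_k) − t_k = 3**k*(4*k**4 + 28*k**3 + 68*k**2 + 48*k + 38)/(k**2 + 9*k + 20)

Invalid: residual 3**k*(4*k**4 + 28*k**3 + 68*k**2 + 48*k + 38)/(k**2 + 9*k + 20) ≠ 0.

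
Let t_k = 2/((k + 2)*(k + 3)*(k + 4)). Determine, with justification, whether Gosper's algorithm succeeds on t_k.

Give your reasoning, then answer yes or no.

Yes. s_k = k*(k + 5)/(6*(k + 2)*(k + 3)).

Step 1: r(k) = (k + 2)/(k + 5).
Take A(k)=k + 2, B(k)=k + 5, C(k)=1.
Set up (k + 2)·f(k+1) − (k + 4)·f(k) − (1) = 0.
d = 2 from the (1,1,0) case.
Coefficient equations give f(k) = k*(k + 5)/12.
R(k) = B(k−1)·f(k)/C(k) = k*(k + 4)*(k + 5)/12; s_k = R·t_k = k*(k + 5)/(6*(k + 2)*(k + 3)).
Check: Δs_k = 2/(k**3 + 9*k**2 + 26*k + 24). ✓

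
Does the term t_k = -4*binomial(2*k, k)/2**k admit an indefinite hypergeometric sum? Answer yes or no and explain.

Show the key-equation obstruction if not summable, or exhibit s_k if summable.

r(k) = (2*k + 1)/(k + 1) after simplifying.
Normal form (A,B,C) = (2*k + 1, k + 1, 1).
Solve (2*k + 1)·f(k+1) − (k)·f(k) = 1.
Bound: deg f ≤ -1.
Negative degree bound (-1): no f exists, t_k not Gosper-summable.

No — key equation has no polynomial f.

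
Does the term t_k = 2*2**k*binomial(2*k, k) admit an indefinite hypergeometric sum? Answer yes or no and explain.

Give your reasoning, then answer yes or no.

No. Not Gosper-summable.

Compute t_(k+1)/t_k: get 4*(2*k + 1)/(k + 1).
Take A(k)=8*k + 4, B(k)=k + 1, C(k)=1.
f must satisfy (8*k + 4)·f(k+1) − (k)·f(k) = 1.
Bound: deg f ≤ -1.
d = -1 < 0 ⇒ no nonzero polynomial f; not summable.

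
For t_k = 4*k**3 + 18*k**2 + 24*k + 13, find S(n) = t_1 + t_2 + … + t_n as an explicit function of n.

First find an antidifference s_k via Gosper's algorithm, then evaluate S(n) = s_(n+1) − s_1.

S(n) = n*(n**3 + 8*n**2 + 22*n + 28)

r(k) = (4*k**3 + 30*k**2 + 72*k + 59)/(4*k**3 + 18*k**2 + 24*k + 13) after simplifying.
Take A(k)=1, B(k)=1, C(k)=k**3 + 9*k**2/2 + 6*k + 13/4.
Solve (1)·f(k+1) − (1)·f(k) = k**3 + 9*k**2/2 + 6*k + 13/4.
deg f ≤ 4 (via 0,0,3).
Solving with deg f ≤ 4: f(k) = k*(k**3 + 4*k**2 + 4*k + 4)/4.
Then R = B(k−1)f/C = k*(k**3 + 4*k**2 + 4*k + 4)/(4*k**3 + 18*k**2 + 24*k + 13), so s_k = R(k)·t_k = k*(k**3 + 4*k**2 + 4*k + 4).
s_(k+1) − s_k = 4*k**3 + 18*k**2 + 24*k + 13 = t_k.
Evaluate: s_(n+1) = n**4 + 8*n**3 + 22*n**2 + 28*n + 13; subtract s_(1) = 13 ⇒ S(n) = n*(n**3 + 8*n**2 + 22*n + 28).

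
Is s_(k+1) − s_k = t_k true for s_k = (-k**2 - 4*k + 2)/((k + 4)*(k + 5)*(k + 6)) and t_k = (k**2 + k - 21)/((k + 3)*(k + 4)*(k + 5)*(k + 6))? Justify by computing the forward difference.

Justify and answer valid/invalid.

s_(k+1) = (-4*k - (k + 1)**2 - 2)/((k + 5)*(k + 6)*(k + 7))
s_(k+1) − s_k = (k**2 - k - 26)/(k**4 + 22*k**3 + 179*k**2 + 638*k + 840)
(s_(k+1) − s_k) − t_k = 3*(-2*k**2 - 5*k + 23)/(k**5 + 25*k**4 + 245*k**3 + 1175*k**2 + 2754*k + 2520)

Invalid: residual 3*(-2*k**2 - 5*k + 23)/(k**5 + 25*k**4 + 245*k**3 + 1175*k**2 + 2754*k + 2520) ≠ 0.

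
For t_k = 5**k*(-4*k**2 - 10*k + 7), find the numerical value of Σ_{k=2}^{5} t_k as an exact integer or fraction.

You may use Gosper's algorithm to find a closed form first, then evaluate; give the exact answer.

t_(k+1)/t_k = 5*(4*k**2 + 18*k + 7)/(4*k**2 + 10*k - 7).
Factor: A=5; B=1; C=k**2 + 5*k/2 - 7/4.
Need (5)·f(k+1) − (1)·f(k) = k**2 + 5*k/2 - 7/4.
deg f ≤ 2 (via 0,0,2).
Match coefficients ⇒ f(k) = (k**2 - 3)/4.
Certificate R = B(k−1)f/C = (k**2 - 3)/(4*k**2 + 10*k - 7) gives s_k = 5**k*(3 - k**2).
Check: Δs_k = 5**k*(-4*k**2 - 10*k + 7). ✓
Evaluate s at k=6 and k=2: -515625 and -25; difference -515600.

Σ = -515600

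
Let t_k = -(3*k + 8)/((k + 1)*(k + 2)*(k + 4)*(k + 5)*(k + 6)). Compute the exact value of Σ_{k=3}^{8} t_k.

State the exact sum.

Step 1: r(k) = (k + 1)*(k + 4)*(3*k + 11)/((k + 3)*(k + 7)*(3*k + 8)).
Factor: A=k + 1; B=k + 7; C=k**2 + 17*k/3 + 8.
Key eq: (k + 1)·f(k+1) = (k + 6)·f(k) + (k**2 + 17*k/3 + 8).
d = 5 from the (1,1,2) case.
Solve for f: f(k) = k*(k + 2)*(k + 3)*(k**2 + 10*k + 29)/60 (degree 5 ≤ 5).
R(k) = B(k−1)·f(k)/C(k) = k*(k + 2)*(k + 6)*(k**2 + 10*k + 29)/(20*(3*k + 8)); s_k = R·t_k = k*(-k**2 - 10*k - 29)/(20*(k**3 + 10*k**2 + 29*k + 20)).
s_(k+1) − s_k = (-3*k - 8)/(k**5 + 18*k**4 + 121*k**3 + 372*k**2 + 508*k + 240) = t_k.
Telescoping: Σ = s_(9) − s_(3) = -9/182 − (-51/1120) = -57/14560.

Σ = -57/14560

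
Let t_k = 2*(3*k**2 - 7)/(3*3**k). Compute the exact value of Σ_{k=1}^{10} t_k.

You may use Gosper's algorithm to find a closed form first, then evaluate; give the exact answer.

Ratio r(k) = (3*(k + 1)**2 - 7)/(3*(3*k**2 - 7)).
So A=1/3 and B=1, with C=k**2 - 7/3.
f must satisfy (1/3)·f(k+1) − (1)·f(k) = k**2 - 7/3.
d = 2 from the (0,0,2) case.
Solve for f: f(k) = -(3*k**2 + 3*k - 4)/2 (degree 2 ≤ 2).
R(k) = B(k−1)·f(k)/C(k) = -3*(3*k**2 + 3*k - 4)/(2*(3*k**2 - 7)); s_k = R·t_k = (-3*k**2 - 3*k + 4)/3**k.
Check: Δs_k = 2*(3*k**2 - 7)/(3*3**k). ✓
Telescoping: Σ = s_(11) − s_(1) = -392/177147 − (-2/3) = 117706/177147.

Σ = 117706/177147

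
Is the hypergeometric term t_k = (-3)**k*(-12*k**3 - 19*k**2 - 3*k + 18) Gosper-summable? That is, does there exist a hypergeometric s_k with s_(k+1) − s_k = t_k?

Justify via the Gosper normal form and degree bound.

Yes. s_k = (-3)**k*(3*k**3 - 2*k**2 - 3*k - 3).

The ratio is 3*(-12*k**3 - 55*k**2 - 77*k - 16)/(12*k**3 + 19*k**2 + 3*k - 18).
Take A(k)=-3, B(k)=1, C(k)=k**3 + 19*k**2/12 + k/4 - 3/2.
Key eq: (-3)·f(k+1) = (1)·f(k) + (k**3 + 19*k**2/12 + k/4 - 3/2).
Degrees (0,0,3) ⇒ d ≤ 3.
Coefficient equations give f(k) = -(3*k**3 - 2*k**2 - 3*k - 3)/12.
Then R = B(k−1)f/C = -(3*k**3 - 2*k**2 - 3*k - 3)/((4*k - 3)*(3*k**2 + 7*k + 6)), so s_k = R(k)·t_k = (-3)**k*(3*k**3 - 2*k**2 - 3*k - 3).
Verify: (-3)**k*(-12*k**3 - 19*k**2 - 3*k + 18) matches t_k.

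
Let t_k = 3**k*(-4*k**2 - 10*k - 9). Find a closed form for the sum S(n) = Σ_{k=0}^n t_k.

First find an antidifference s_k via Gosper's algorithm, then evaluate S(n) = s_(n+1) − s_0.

r(k) = 3*(4*k**2 + 18*k + 23)/(4*k**2 + 10*k + 9) after simplifying.
Gosper form: A/B · C(k+1)/C(k) with A=3, B=1, C=k**2 + 5*k/2 + 9/4.
Need (3)·f(k+1) − (1)·f(k) = k**2 + 5*k/2 + 9/4.
From deg A=0, deg B=0, deg C=2: d=2.
Match coefficients ⇒ f(k) = (2*k**2 - k + 3)/4.
Certificate R = B(k−1)f/C = (2*k**2 - k + 3)/(4*k**2 + 10*k + 9) gives s_k = 3**k*(-2*k**2 + k - 3).
s_(k+1) − s_k = 3**k*(-4*k**2 - 10*k - 9) = t_k.
Σ_(k=0)^n t_k = s_(n+1) − s_(0) = (3**(n + 1)*(-2*n**2 - 3*n - 4)) − (-3), i.e. -6*3**n*n**2 - 9*3**n*n - 12*3**n + 3.

S(n) = -6*3**n*n**2 - 9*3**n*n - 12*3**n + 3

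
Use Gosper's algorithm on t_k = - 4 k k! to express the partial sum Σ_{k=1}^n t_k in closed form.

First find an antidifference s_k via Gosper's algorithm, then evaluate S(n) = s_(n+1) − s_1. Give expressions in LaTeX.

S(n) = 4 - 4 \left(n + 1\right)!

Ratio r(k) = (k + 1)**2/k.
A = k + 1, B = 1, C = k.
Need (k + 1)·f(k+1) − (1)·f(k) = k.
Degrees (1,0,1) ⇒ d ≤ 0.
Match coefficients ⇒ f(k) = 1.
Get s_k = R·t_k = -4*factorial(k) with R(k) = B(k−1)f(k)/C(k) = 1/k.
s_(k+1) − s_k = -4*k*factorial(k) = t_k.
Telescope: S(n) = s_(n+1) − s_(1) = -4*factorial(n + 1) − (-4) = 4 - 4*factorial(n + 1).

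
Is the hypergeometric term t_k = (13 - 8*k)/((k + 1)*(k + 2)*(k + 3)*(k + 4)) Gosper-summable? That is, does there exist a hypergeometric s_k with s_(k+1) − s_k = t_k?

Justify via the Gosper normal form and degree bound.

The ratio is (k + 1)*(8*k - 5)/((k + 5)*(8*k - 13)).
A = k + 1, B = k + 5, C = k - 13/8.
Set up (k + 1)·f(k+1) − (k + 4)·f(k) − (k - 13/8) = 0.
Degrees (1,1,1) ⇒ d ≤ 3.
Solve for f: f(k) = -k*(k**2 + 6*k + 19)/16 (degree 3 ≤ 3).
R(k) = B(k−1)·f(k)/C(k) = -k*(k + 4)*(k**2 + 6*k + 19)/(2*(8*k - 13)); s_k = R·t_k = k*(k**2 + 6*k + 19)/(2*(k + 1)*(k + 2)*(k + 3)).
Δs = (13 - 8*k)/(k**4 + 10*k**3 + 35*k**2 + 50*k + 24), as required.

Yes. s_k = k*(k**2 + 6*k + 19)/(2*(k + 1)*(k + 2)*(k + 3)).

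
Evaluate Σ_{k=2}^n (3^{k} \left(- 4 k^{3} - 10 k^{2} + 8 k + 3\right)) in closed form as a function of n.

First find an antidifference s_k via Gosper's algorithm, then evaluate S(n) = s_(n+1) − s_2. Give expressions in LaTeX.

S(n) = - 6 \cdot 3^{n} n^{3} - 6 \cdot 3^{n} n^{2} + 9 \cdot 3^{n} n + 9

The ratio is 3*(4*k**3 + 22*k**2 + 24*k + 3)/(4*k**3 + 10*k**2 - 8*k - 3).
Normal form (A,B,C) = (3, 1, k**3 + 5*k**2/2 - 2*k - 3/4).
Solve (3)·f(k+1) − (1)·f(k) = k**3 + 5*k**2/2 - 2*k - 3/4.
Degrees (0,0,3) ⇒ d ≤ 3.
Solving with deg f ≤ 3: f(k) = (k - 1)*(2*k**2 - 2*k - 3)/4.
Get s_k = R·t_k = 3**k*(-2*k**3 + 4*k**2 + k - 3) with R(k) = B(k−1)f(k)/C(k) = (k - 1)*(2*k**2 - 2*k - 3)/(4*k**3 + 10*k**2 - 8*k - 3).
Verify: 3**k*(-4*k**3 - 10*k**2 + 8*k + 3) matches t_k.
Telescope: S(n) = s_(n+1) − s_(2) = 3**(n + 1)*n*(-2*n**2 - 2*n + 3) − (-9) = -6*3**n*n**3 - 6*3**n*n**2 + 9*3**n*n + 9.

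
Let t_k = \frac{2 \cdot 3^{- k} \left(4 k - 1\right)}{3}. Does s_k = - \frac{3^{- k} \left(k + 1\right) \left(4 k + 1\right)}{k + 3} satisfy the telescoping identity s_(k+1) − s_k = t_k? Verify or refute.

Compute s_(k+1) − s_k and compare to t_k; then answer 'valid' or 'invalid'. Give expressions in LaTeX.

s_(k+1) = -(k + 2)*(4*k + 5)/(3*3**k*(k + 4))
s_(k+1) − s_k = 2*(4*k**3 + 19*k**2 + 7*k - 9)/(3*3**k*(k**2 + 7*k + 12))
(s_(k+1) − s_k) − t_k = 2*(-8*k**2 - 34*k + 3)/(3*3**k*(k**2 + 7*k + 12))

Invalid: residual \frac{2 \cdot 3^{- k} \left(- 8 k^{2} - 34 k + 3\right)}{3 \left(k^{2} + 7 k + 12\right)} ≠ 0.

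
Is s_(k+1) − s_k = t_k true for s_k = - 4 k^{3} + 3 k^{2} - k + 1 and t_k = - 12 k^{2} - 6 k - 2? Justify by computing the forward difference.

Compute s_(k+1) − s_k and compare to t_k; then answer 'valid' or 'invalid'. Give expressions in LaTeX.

s_(k+1) = -k - 4*(k + 1)**3 + 3*(k + 1)**2
s_(k+1) − s_k = -12*k**2 - 6*k - 2
(s_(k+1) − s_k) − t_k = 0

valid (s_(k+1) − s_k reduces to t_k)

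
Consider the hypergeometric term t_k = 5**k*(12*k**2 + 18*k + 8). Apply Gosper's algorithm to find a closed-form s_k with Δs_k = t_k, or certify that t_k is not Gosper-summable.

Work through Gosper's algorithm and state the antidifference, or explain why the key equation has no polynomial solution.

s_k = 5**k*(3*k**2 - 3*k + 2)

Compute t_(k+1)/t_k: get 5*(6*k**2 + 21*k + 19)/(6*k**2 + 9*k + 4).
Gosper form: A/B · C(k+1)/C(k) with A=5, B=1, C=k**2 + 3*k/2 + 2/3.
Solve (5)·f(k+1) − (1)·f(k) = k**2 + 3*k/2 + 2/3.
Bound: deg f ≤ 2.
Solve for f: f(k) = (3*k**2 - 3*k + 2)/12 (degree 2 ≤ 2).
So s_k = (B(k−1)f/C)·t_k = ((3*k**2 - 3*k + 2)/(2*(6*k**2 + 9*k + 4)))·t_k = 5**k*(3*k**2 - 3*k + 2).
Check: Δs_k = 5**k*(12*k**2 + 18*k + 8). ✓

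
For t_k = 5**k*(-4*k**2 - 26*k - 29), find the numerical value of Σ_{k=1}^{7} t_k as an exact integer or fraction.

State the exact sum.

Step 1: r(k) = 5*(4*k**2 + 34*k + 59)/(4*k**2 + 26*k + 29).
Factor: A=5; B=1; C=k**2 + 13*k/2 + 29/4.
Need (5)·f(k+1) − (1)·f(k) = k**2 + 13*k/2 + 29/4.
deg f ≤ 2 (via 0,0,2).
Solve for f: f(k) = (k**2 + 4*k + 1)/4 (degree 2 ≤ 2).
R(k) = B(k−1)·f(k)/C(k) = (k**2 + 4*k + 1)/(4*k**2 + 26*k + 29); s_k = R·t_k = 5**k*(-k**2 - 4*k - 1).
Verify: 5**k*(-4*k**2 - 26*k - 29) matches t_k.
Telescoping: Σ = s_(8) − s_(1) = -37890625 − (-30) = -37890595.

Σ = -37890595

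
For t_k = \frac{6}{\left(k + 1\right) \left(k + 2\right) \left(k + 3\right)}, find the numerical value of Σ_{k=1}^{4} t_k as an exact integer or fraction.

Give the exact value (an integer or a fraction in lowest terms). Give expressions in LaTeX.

Σ = 3/7

r(k) = (k + 1)/(k + 4) after simplifying.
Factor: A=k + 1; B=k + 4; C=1.
Solve (k + 1)·f(k+1) − (k + 3)·f(k) = 1.
From deg A=1, deg B=1, deg C=0: d=2.
Solving with deg f ≤ 2: f(k) = k*(k + 3)/4.
So s_k = (B(k−1)f/C)·t_k = (k*(k + 3)**2/4)·t_k = 3*k*(k + 3)/(2*(k + 1)*(k + 2)).
Verify: 6/(k**3 + 6*k**2 + 11*k + 6) matches t_k.
Sum = s_(5) − s_(1); s_(5) = 10/7, s_(1) = 1 ⇒ 3/7.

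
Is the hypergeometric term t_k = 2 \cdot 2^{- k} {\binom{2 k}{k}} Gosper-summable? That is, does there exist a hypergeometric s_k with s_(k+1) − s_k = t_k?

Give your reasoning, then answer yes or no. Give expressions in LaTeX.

t_(k+1)/t_k = (2*k + 1)/(k + 1).
Take A(k)=2*k + 1, B(k)=k + 1, C(k)=1.
Set up (2*k + 1)·f(k+1) − (k)·f(k) − (1) = 0.
d = -1 from the (1,1,0) case.
Negative degree bound (-1): no f exists, t_k not Gosper-summable.

No — negative degree bound, so no certificate f.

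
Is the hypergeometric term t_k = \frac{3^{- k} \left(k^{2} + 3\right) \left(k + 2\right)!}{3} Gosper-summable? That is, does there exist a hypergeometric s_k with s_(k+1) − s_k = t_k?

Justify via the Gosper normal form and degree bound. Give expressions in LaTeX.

Yes. s_k = 3^{- k} \left(k - 1\right) \left(k + 2\right)!.

t_(k+1)/t_k = (k + 3)*((k + 1)**2 + 3)/(3*(k**2 + 3)).
Factor: A=k/3 + 1; B=1; C=k**2 + 3.
Set up (k/3 + 1)·f(k+1) − (1)·f(k) − (k**2 + 3) = 0.
Degrees (1,0,2) ⇒ d ≤ 1.
Solve for f: f(k) = 3*(k - 1) (degree 1 ≤ 1).
Then R = B(k−1)f/C = 3*(k - 1)/(k**2 + 3), so s_k = R(k)·t_k = (k - 1)*factorial(k + 2)/3**k.
s_(k+1) − s_k = (k**2 + 3)*factorial(k + 2)/(3*3**k) = t_k.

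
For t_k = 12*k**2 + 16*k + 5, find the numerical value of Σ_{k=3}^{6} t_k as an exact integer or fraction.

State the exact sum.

Step 1: r(k) = (12*k**2 + 40*k + 33)/(12*k**2 + 16*k + 5).
Factor: A=1; B=1; C=k**2 + 4*k/3 + 5/12.
Set up (1)·f(k+1) − (1)·f(k) − (k**2 + 4*k/3 + 5/12) = 0.
Degrees (0,0,2) ⇒ d ≤ 3.
A polynomial solution: f(k) = k*(4*k**2 + 2*k - 1)/12.
Then R = B(k−1)f/C = k*(4*k**2 + 2*k - 1)/((2*k + 1)*(6*k + 5)), so s_k = R(k)·t_k = k*(4*k**2 + 2*k - 1).
s_(k+1) − s_k = 12*k**2 + 16*k + 5 = t_k.
Evaluate s at k=7 and k=3: 1463 and 123; difference 1340.

Σ = 1340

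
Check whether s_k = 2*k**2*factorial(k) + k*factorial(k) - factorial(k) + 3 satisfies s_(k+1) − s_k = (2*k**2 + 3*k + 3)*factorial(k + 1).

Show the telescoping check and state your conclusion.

Valid — Δs_k = t_k.

s_(k+1) = 2*k**3*factorial(k) + 7*k**2*factorial(k) + 7*k*factorial(k) + 2*factorial(k) + 3
s_(k+1) − s_k = (2*k**2 + 3*k + 3)*factorial(k + 1)
(s_(k+1) − s_k) − t_k = 0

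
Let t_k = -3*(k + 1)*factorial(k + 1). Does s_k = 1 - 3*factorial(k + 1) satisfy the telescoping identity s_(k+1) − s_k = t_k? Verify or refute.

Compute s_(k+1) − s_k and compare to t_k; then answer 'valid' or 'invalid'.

valid; difference matches t_k

s_(k+1) = 1 - 3*factorial(k + 2)
s_(k+1) − s_k = -3*(k + 1)*factorial(k + 1)
(s_(k+1) − s_k) − t_k = 0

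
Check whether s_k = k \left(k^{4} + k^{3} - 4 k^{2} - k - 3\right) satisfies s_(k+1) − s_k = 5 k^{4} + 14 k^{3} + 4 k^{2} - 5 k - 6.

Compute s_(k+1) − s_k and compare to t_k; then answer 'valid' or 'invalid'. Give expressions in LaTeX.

valid; difference matches t_k

s_(k+1) = k**5 + 6*k**4 + 10*k**3 + 3*k**2 - 8*k - 6
s_(k+1) − s_k = 5*k**4 + 14*k**3 + 4*k**2 - 5*k - 6
(s_(k+1) − s_k) − t_k = 0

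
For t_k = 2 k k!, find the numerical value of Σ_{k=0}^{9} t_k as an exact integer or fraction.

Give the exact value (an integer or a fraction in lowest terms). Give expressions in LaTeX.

The ratio is (k + 1)**2/k.
So A=k + 1 and B=1, with C=k.
Key eq: (k + 1)·f(k+1) = (1)·f(k) + (k).
Degrees (1,0,1) ⇒ d ≤ 0.
A polynomial solution: f(k) = 1.
Certificate R = B(k−1)f/C = 1/k gives s_k = 2*factorial(k).
s_(k+1) − s_k = 2*k*factorial(k) = t_k.
Σ_(k=0)^(9) t_k = s_(10) − s_(0) = 7257600 − (2) = 7257598.

Σ = 7257598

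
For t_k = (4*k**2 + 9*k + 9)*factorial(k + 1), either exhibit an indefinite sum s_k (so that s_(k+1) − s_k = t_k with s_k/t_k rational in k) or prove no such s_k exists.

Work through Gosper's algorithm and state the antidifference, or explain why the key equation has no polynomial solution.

s_k = (4*k + 1)*factorial(k + 1)

Compute t_(k+1)/t_k: get (k + 2)*(9*k + 4*(k + 1)**2 + 18)/(4*k**2 + 9*k + 9).
Factor: A=k + 2; B=1; C=k**2 + 9*k/4 + 9/4.
Key eq: (k + 2)·f(k+1) = (1)·f(k) + (k**2 + 9*k/4 + 9/4).
Degrees (1,0,2) ⇒ d ≤ 1.
Solve for f: f(k) = (4*k + 1)/4 (degree 1 ≤ 1).
Get s_k = R·t_k = (4*k + 1)*factorial(k + 1) with R(k) = B(k−1)f(k)/C(k) = (4*k + 1)/(4*k**2 + 9*k + 9).
Δs = (4*k**2 + 9*k + 9)*factorial(k + 1), as required.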